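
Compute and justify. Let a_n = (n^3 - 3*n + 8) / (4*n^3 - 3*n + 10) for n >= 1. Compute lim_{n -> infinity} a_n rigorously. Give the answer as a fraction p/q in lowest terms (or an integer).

Divide numerator and denominator by n^3, the highest power:
numerator / n^3 = 1 - 3/n^2 + 8/n^3
denominator / n^3 = 4 - 3/n^2 + 10/n^3
As n -> infinity, all terms of the form c/n^k (k >= 1) tend to 0.
So numerator / n^3 -> 1 and denominator / n^3 -> 4.
Therefore lim a_n = 1/4.

1/4


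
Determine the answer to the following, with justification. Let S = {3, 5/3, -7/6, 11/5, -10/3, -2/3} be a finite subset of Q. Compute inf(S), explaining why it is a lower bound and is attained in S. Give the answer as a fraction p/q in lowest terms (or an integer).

S is finite, so inf(S) = min(S).
Sorted increasing:
-10/3, -7/6, -2/3, 5/3, 11/5, 3
The extremum is -10/3.
For every x in S, x >= -10/3. And -10/3 is in S, so it is attained.
Therefore inf(S) = -10/3.

-10/3


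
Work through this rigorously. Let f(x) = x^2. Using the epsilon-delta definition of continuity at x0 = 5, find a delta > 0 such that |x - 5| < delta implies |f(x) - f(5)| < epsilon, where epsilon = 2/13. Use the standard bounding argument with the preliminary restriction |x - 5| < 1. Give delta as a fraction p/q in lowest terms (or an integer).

Factor: |x^2 - (5)^2| = |x - 5| * |x + 5|.
Impose |x - 5| < 1 first. Then |x + 5| = |(x - 5) + 2*(5)| <= |x - 5| + 2*|5| < 1 + 10 = 11.
So |x^2 - (5)^2| < delta * 11.
We need delta * 11 <= 2/13, i.e. delta <= 2/13/11 = 2/143.
Since 2/143 < 1, this is tighter than 1; take delta = 2/143.
So delta = 2/143 works.

2/143


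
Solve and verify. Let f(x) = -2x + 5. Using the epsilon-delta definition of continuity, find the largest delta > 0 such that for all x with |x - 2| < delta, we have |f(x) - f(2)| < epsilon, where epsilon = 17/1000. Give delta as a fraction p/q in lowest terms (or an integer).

We compute f(2) = -2*(2) + 5 = 1.
|f(x) - f(2)| = |-2x + 5 - (1)| = |-2(x - 2)| = 2|x - 2|.
We need 2|x - 2| < 17/1000, i.e. |x - 2| < 17/1000 / 2 = 17/2000.
So any delta <= 17/2000 works. Conversely, if delta > 17/2000, then x = 2 + 17/2000 satisfies |x - 2| = 17/2000 < delta but |f(x) - f(2)| = 2 * 17/2000 = 17/1000, which is not < 17/1000; so no larger delta works.
Hence the largest such delta is 17/2000.

17/2000


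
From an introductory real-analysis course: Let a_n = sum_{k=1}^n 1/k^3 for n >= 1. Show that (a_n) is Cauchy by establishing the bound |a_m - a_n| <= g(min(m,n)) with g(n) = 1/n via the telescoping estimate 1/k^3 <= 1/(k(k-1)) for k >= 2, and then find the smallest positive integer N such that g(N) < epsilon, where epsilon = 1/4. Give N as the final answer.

For m > n >= 1: |a_m - a_n| = sum_{k=n+1}^m 1/k^3.
Use 1/k^3 <= 1/(k(k-1)) = 1/(k-1) - 1/k for k >= 2 (which holds since k^3 >= k^2 >= k(k-1) for k >= 2):
sum_{k=n+1}^m 1/k^3 <= sum_{k=n+1}^m (1/(k-1) - 1/k) = 1/n - 1/m <= 1/n.
By symmetry the same bound holds with n,m swapped, so |a_m - a_n| <= 1/min(m,n) = g(min(m,n)). Since g(n) -> 0, (a_n) is Cauchy.
Now solve g(N) < 1/4: 1/N < 1/4 <=> N > 1/(1/4) = 4.
The smallest integer strictly greater than 4 is N = 5.
Check: g(5) = 1/5 < 1/4; g(4) = 1/4 >= 1/4. So N = 5.

5


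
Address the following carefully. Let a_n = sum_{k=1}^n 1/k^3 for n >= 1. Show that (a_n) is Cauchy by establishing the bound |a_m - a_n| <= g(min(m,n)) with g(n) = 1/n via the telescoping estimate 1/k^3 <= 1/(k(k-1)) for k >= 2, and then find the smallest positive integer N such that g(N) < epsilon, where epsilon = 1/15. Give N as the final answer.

For m > n >= 1: |a_m - a_n| = sum_{k=n+1}^m 1/k^3.
Use 1/k^3 <= 1/(k(k-1)) = 1/(k-1) - 1/k for k >= 2 (which holds since k^3 >= k^2 >= k(k-1) for k >= 2):
sum_{k=n+1}^m 1/k^3 <= sum_{k=n+1}^m (1/(k-1) - 1/k) = 1/n - 1/m <= 1/n.
By symmetry the same bound holds with n,m swapped, so |a_m - a_n| <= 1/min(m,n) = g(min(m,n)). Since g(n) -> 0, (a_n) is Cauchy.
Now solve g(N) < 1/15: 1/N < 1/15 <=> N > 1/(1/15) = 15.
The smallest integer strictly greater than 15 is N = 16.
Check: g(16) = 1/16 < 1/15; g(15) = 1/15 >= 1/15. So N = 16.

16


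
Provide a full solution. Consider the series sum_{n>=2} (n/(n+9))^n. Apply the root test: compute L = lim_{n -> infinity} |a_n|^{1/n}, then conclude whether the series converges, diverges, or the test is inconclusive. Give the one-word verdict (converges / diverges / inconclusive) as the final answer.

Let a_n denote the general term. Form |a_n|^(1/n) and simplify:
|a_n|^(1/n) = n/(n + 9)
Take the limit as n -> infinity: L = 1.
Since L = 1, the root test is inconclusive. (In fact a_n = (n/(n+9))^n -> e^(-9) != 0, so the nth-term test shows divergence; but the root test itself gives no conclusion.)

inconclusive


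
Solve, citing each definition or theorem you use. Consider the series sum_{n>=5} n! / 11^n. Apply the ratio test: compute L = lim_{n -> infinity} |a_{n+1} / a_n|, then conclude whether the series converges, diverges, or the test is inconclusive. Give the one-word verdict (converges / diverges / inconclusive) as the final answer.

Let a_n denote the general term. Form the ratio a_{n+1}/a_n and simplify:
a_{n+1}/a_n = n/11 + 1/11
Take the limit as n -> infinity: L = infinity.
Since L = infinity > 1 (or L = infinity), the ratio test implies the series diverges.

diverges


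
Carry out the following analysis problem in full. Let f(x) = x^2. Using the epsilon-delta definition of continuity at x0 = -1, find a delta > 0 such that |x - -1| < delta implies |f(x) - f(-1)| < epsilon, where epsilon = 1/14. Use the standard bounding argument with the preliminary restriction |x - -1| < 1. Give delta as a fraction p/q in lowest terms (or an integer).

Factor: |x^2 - (-1)^2| = |x - -1| * |x + -1|.
Impose |x - -1| < 1 first. Then |x + -1| = |(x - -1) + 2*(-1)| <= |x - -1| + 2*|-1| < 1 + 2 = 3.
So |x^2 - (-1)^2| < delta * 3.
We need delta * 3 <= 1/14, i.e. delta <= 1/14/3 = 1/42.
Since 1/42 < 1, this is tighter than 1; take delta = 1/42.
So delta = 1/42 works.

1/42


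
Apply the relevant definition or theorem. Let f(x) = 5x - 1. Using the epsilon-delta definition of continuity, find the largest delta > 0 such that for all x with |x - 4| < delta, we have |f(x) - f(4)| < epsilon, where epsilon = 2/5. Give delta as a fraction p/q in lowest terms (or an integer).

We compute f(4) = 5*(4) - 1 = 19.
|f(x) - f(4)| = |5x - 1 - (19)| = |5(x - 4)| = 5|x - 4|.
We need 5|x - 4| < 2/5, i.e. |x - 4| < 2/5 / 5 = 2/25.
So any delta <= 2/25 works. Conversely, if delta > 2/25, then x = 4 + 2/25 satisfies |x - 4| = 2/25 < delta but |f(x) - f(4)| = 5 * 2/25 = 2/5, which is not < 2/5; so no larger delta works.
Hence the largest such delta is 2/25.

2/25


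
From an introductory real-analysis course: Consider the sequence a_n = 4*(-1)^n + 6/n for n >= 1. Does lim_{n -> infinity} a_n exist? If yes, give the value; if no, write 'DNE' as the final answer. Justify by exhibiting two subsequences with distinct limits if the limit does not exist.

Examine the behaviour of a_n along subsequences.
a_{2k} = 4 + 6/(2k) -> 4. a_{2k+1} = -4 + 6/(2k+1) -> -4.
Since these two subsequential limits are 4 and -4, distinct, the full sequence cannot converge (a convergent sequence has all subsequences tending to the same limit). So lim a_n does not exist.

DNE


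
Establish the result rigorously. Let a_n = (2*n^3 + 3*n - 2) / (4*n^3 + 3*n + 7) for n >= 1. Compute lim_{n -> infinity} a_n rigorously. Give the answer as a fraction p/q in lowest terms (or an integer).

Divide numerator and denominator by n^3, the highest power:
numerator / n^3 = 2 + 3/n^2 - 2/n^3
denominator / n^3 = 4 + 3/n^2 + 7/n^3
As n -> infinity, all terms of the form c/n^k (k >= 1) tend to 0.
So numerator / n^3 -> 2 and denominator / n^3 -> 4.
Therefore lim a_n = 1/2.

1/2


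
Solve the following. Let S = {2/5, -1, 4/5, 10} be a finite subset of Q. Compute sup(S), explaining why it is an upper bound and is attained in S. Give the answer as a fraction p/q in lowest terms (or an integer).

S is finite, so sup(S) = max(S).
Sorted decreasing:
10, 4/5, 2/5, -1
The extremum is 10.
For every x in S, x <= 10. And 10 is in S, so it is attained.
Therefore sup(S) = 10.

10


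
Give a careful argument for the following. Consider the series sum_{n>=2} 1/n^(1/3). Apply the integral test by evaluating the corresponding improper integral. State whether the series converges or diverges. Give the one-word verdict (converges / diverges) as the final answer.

Let f(x) = x^(-1/3). Then f is positive, continuous, and decreasing on [2, infinity), so the integral test applies.
Compute the improper integral int_{2}^infinity f(x) dx:
  antiderivative F(x) = 3*x^(2/3)/2.
  As x -> infinity, F(x) -> infinity (since p = 1/3 < 1).
  So the integral diverges. By the integral test, the series diverges.

diverges


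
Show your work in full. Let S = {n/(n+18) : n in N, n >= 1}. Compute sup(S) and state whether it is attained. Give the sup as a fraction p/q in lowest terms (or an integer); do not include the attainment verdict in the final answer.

Analysis:
- Values: 1/19, 1/10, 1/7, 2/11, ... strictly increasing.
- Minimum is 1/19 (n=1); inf = 1/19 (attained).
- n/(n+18) = 1 - 18/(n+18) -> 1 from below as n -> infinity, and never equals 1.
- So sup = 1 (not attained).
Conclusion: sup(S) = 1, not attained in S.

1


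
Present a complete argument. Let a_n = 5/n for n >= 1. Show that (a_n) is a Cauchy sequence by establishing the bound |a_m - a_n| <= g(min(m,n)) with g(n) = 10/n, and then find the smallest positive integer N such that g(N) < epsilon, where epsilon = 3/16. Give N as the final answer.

For any m, n >= 1, by the triangle inequality:
|a_m - a_n| = |5/m - 5/n| <= 5*1/m + 5*1/n <= 10/min(m,n).
So g(n) = 10/n bounds the Cauchy difference. Since g(n) -> 0, (a_n) is Cauchy.
Now solve g(N) < 3/16: 10/N < 3/16 <=> N > 10 / (3/16) = 160/3.
The smallest integer strictly greater than 160/3 is N = 54.
Check: g(54) = 10/54 = 5/27 < 3/16; g(53) = 10/53 >= 3/16. So N = 54.

54


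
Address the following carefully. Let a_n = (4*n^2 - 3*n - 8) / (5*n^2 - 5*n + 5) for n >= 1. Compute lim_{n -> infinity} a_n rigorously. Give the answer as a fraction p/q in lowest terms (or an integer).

Divide numerator and denominator by n^2, the highest power:
numerator / n^2 = 4 - 3/n - 8/n^2
denominator / n^2 = 5 - 5/n + 5/n^2
As n -> infinity, all terms of the form c/n^k (k >= 1) tend to 0.
So numerator / n^2 -> 4 and denominator / n^2 -> 5.
Therefore lim a_n = 4/5.

4/5


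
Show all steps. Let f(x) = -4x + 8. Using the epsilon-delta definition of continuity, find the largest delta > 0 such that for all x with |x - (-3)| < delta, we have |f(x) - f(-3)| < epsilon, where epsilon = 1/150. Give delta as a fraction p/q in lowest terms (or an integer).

We compute f(-3) = -4*(-3) + 8 = 20.
|f(x) - f(-3)| = |-4x + 8 - (20)| = |-4(x - (-3))| = 4|x - (-3)|.
We need 4|x - (-3)| < 1/150, i.e. |x - (-3)| < 1/150 / 4 = 1/600.
So any delta <= 1/600 works. Conversely, if delta > 1/600, then x = -3 + 1/600 satisfies |x - (-3)| = 1/600 < delta but |f(x) - f(-3)| = 4 * 1/600 = 1/150, which is not < 1/150; so no larger delta works.
Hence the largest such delta is 1/600.

1/600


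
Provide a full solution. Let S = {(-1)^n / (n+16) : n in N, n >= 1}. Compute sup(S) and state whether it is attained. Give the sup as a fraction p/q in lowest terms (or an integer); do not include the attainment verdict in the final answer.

Analysis:
- Values: -1/17, 1/18, -1/19, 1/20, -1/21, ...
- Positive terms (even n): 1/(2+16), 1/(4+16), ... decreasing -> max = 1/18 (n=2).
- Negative terms (odd n): -1/(1+16), -1/(3+16), ... increasing -> min = -1/17 (n=1).
- So sup = 1/18 (attained at n=2); inf = -1/17 (attained at n=1).
Conclusion: sup(S) = 1/18, attained in S.

1/18


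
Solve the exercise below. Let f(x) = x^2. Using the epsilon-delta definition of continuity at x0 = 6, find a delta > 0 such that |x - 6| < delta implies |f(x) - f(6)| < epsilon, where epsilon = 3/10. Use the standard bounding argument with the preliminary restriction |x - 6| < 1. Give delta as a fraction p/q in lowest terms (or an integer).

Factor: |x^2 - (6)^2| = |x - 6| * |x + 6|.
Impose |x - 6| < 1 first. Then |x + 6| = |(x - 6) + 2*(6)| <= |x - 6| + 2*|6| < 1 + 12 = 13.
So |x^2 - (6)^2| < delta * 13.
We need delta * 13 <= 3/10, i.e. delta <= 3/10/13 = 3/130.
Since 3/130 < 1, this is tighter than 1; take delta = 3/130.
So delta = 3/130 works.

3/130


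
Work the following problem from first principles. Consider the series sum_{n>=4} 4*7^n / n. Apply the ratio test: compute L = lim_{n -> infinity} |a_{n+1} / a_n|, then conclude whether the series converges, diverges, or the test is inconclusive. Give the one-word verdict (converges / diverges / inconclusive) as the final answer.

Let a_n denote the general term. Form the ratio a_{n+1}/a_n and simplify:
a_{n+1}/a_n = 7*n/(n + 1)
Take the limit as n -> infinity: L = 7.
Since L = 7 > 1 (or L = infinity), the ratio test implies the series diverges.

diverges


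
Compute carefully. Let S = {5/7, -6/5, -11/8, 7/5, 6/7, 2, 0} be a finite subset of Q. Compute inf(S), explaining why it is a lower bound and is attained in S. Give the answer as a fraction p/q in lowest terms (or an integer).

S is finite, so inf(S) = min(S).
Sorted increasing:
-11/8, -6/5, 0, 5/7, 6/7, 7/5, 2
The extremum is -11/8.
For every x in S, x >= -11/8. And -11/8 is in S, so it is attained.
Therefore inf(S) = -11/8.

-11/8


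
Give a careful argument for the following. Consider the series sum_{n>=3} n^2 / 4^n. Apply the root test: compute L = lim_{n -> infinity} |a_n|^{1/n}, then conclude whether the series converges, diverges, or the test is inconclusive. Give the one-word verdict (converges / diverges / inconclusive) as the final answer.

Let a_n denote the general term. Form |a_n|^(1/n) and simplify:
|a_n|^(1/n) = n^(2/n)/4
Take the limit as n -> infinity: L = 1/4.
Since L = 1/4 < 1, the root test implies convergence.

converges


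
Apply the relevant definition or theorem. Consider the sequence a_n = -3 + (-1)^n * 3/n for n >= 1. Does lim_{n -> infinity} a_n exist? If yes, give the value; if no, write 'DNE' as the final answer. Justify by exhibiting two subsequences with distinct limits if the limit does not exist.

Examine the behaviour of a_n along subsequences.
Even-n subsequence a_{2k} = -3 + 3/(2k) -> -3. Odd-n subsequence a_{2k+1} = -3 - 3/(2k+1) -> -3. Both tend to -3, which suggests the limit is -3; verify directly.
|a_n - (-3)| = |(-1)^n * 3/n| = 3/n for every n >= 1.
Given epsilon > 0, choose a positive integer N > 3/epsilon. Then for all n >= N, |a_n - (-3)| = 3/n <= 3/N < epsilon.
So by the definition of the limit, lim a_n exists and equals -3.

-3


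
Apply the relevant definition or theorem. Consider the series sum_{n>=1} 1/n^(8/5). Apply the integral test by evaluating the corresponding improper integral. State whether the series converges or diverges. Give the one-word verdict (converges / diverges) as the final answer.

Let f(x) = x^(-8/5). Then f is positive, continuous, and decreasing on [1, infinity), so the integral test applies.
Compute the improper integral int_{1}^infinity f(x) dx:
  antiderivative F(x) = -5/(3*x^(3/5)).
  As x -> infinity, F(x) -> 0 (since p = 8/5 > 1).
  So int = F(infinity) - F(1) = 0 - (-5/3) = 5/3.
  Finite, so by the integral test, the series converges.

converges


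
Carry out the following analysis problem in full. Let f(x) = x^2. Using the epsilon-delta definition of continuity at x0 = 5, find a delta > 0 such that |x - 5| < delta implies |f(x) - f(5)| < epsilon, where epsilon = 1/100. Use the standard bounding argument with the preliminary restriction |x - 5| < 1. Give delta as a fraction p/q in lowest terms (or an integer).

Factor: |x^2 - (5)^2| = |x - 5| * |x + 5|.
Impose |x - 5| < 1 first. Then |x + 5| = |(x - 5) + 2*(5)| <= |x - 5| + 2*|5| < 1 + 10 = 11.
So |x^2 - (5)^2| < delta * 11.
We need delta * 11 <= 1/100, i.e. delta <= 1/100/11 = 1/1100.
Since 1/1100 < 1, this is tighter than 1; take delta = 1/1100.
So delta = 1/1100 works.

1/1100


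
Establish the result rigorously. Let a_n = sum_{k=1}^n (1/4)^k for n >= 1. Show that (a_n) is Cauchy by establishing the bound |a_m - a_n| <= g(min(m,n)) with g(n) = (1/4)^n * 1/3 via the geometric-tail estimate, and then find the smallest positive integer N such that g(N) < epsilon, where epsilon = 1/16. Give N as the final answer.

For m > n >= 1: |a_m - a_n| = sum_{k=n+1}^m (1/4)^k < sum_{k=n+1}^infinity (1/4)^k = (1/4)^(n+1) / (1 - 1/4) = (1/4)^n * (1/4) * (4/3) = (1/4)^n * 1/3.
So g(n) = (1/4)^n / 3. Since g(n) -> 0, (a_n) is Cauchy.
Now solve g(N) < 1/16: (1/4)^N / 3 < 1/16 <=> 4^N > 1 / (3 * 1/16) = 16/3.
Check powers of 4: 4^1 = 4 <= 16/3, 4^2 = 16 > 16/3.
So the smallest such N is 2. Check: g(2) = 1/(3 * 16) = 1/48 < 1/16.

2


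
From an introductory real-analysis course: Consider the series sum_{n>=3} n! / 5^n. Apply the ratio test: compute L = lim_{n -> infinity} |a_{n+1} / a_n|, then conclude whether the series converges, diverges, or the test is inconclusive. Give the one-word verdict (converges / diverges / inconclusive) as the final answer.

Let a_n denote the general term. Form the ratio a_{n+1}/a_n and simplify:
a_{n+1}/a_n = n/5 + 1/5
Take the limit as n -> infinity: L = infinity.
Since L = infinity > 1 (or L = infinity), the ratio test implies the series diverges.

diverges


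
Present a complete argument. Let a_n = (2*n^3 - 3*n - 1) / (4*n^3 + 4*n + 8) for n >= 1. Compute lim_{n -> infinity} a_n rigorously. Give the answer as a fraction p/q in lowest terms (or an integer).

Divide numerator and denominator by n^3, the highest power:
numerator / n^3 = 2 - 3/n^2 - 1/n^3
denominator / n^3 = 4 + 4/n^2 + 8/n^3
As n -> infinity, all terms of the form c/n^k (k >= 1) tend to 0.
So numerator / n^3 -> 2 and denominator / n^3 -> 4.
Therefore lim a_n = 1/2.

1/2


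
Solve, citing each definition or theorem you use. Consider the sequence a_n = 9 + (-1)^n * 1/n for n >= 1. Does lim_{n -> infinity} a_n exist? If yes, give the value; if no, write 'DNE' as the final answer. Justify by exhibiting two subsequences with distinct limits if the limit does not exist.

Examine the behaviour of a_n along subsequences.
Even-n subsequence a_{2k} = 9 + 1/(2k) -> 9. Odd-n subsequence a_{2k+1} = 9 - 1/(2k+1) -> 9. Both tend to 9, which suggests the limit is 9; verify directly.
|a_n - 9| = |(-1)^n * 1/n| = 1/n for every n >= 1.
Given epsilon > 0, choose a positive integer N > 1/epsilon. Then for all n >= N, |a_n - 9| = 1/n <= 1/N < epsilon.
So by the definition of the limit, lim a_n exists and equals 9.

9


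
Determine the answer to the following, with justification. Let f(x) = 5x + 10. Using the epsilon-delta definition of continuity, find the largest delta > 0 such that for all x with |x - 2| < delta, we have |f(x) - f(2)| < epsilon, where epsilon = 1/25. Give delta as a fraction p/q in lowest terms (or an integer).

We compute f(2) = 5*(2) + 10 = 20.
|f(x) - f(2)| = |5x + 10 - (20)| = |5(x - 2)| = 5|x - 2|.
We need 5|x - 2| < 1/25, i.e. |x - 2| < 1/25 / 5 = 1/125.
So any delta <= 1/125 works. Conversely, if delta > 1/125, then x = 2 + 1/125 satisfies |x - 2| = 1/125 < delta but |f(x) - f(2)| = 5 * 1/125 = 1/25, which is not < 1/25; so no larger delta works.
Hence the largest such delta is 1/125.

1/125


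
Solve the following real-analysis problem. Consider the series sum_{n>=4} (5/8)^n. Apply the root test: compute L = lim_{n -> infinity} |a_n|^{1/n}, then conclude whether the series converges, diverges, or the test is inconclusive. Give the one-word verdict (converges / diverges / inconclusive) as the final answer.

Let a_n denote the general term. Form |a_n|^(1/n) and simplify:
|a_n|^(1/n) = 5/8
Take the limit as n -> infinity: L = 5/8.
Since L = 5/8 < 1, the root test implies convergence.

converges


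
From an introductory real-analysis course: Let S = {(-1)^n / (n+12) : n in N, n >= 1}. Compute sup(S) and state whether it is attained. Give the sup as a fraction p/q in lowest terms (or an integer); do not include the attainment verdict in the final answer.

Analysis:
- Values: -1/13, 1/14, -1/15, 1/16, -1/17, ...
- Positive terms (even n): 1/(2+12), 1/(4+12), ... decreasing -> max = 1/14 (n=2).
- Negative terms (odd n): -1/(1+12), -1/(3+12), ... increasing -> min = -1/13 (n=1).
- So sup = 1/14 (attained at n=2); inf = -1/13 (attained at n=1).
Conclusion: sup(S) = 1/14, attained in S.

1/14


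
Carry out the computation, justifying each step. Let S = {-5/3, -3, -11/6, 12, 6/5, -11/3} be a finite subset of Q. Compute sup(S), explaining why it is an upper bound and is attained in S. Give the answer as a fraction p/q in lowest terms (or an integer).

S is finite, so sup(S) = max(S).
Sorted decreasing:
12, 6/5, -5/3, -11/6, -3, -11/3
The extremum is 12.
For every x in S, x <= 12. And 12 is in S, so it is attained.
Therefore sup(S) = 12.

12


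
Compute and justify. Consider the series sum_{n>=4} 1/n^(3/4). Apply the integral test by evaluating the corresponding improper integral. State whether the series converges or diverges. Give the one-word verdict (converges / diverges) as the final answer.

Let f(x) = x^(-3/4). Then f is positive, continuous, and decreasing on [4, infinity), so the integral test applies.
Compute the improper integral int_{4}^infinity f(x) dx:
  antiderivative F(x) = 4*x^(1/4).
  As x -> infinity, F(x) -> infinity (since p = 3/4 < 1).
  So the integral diverges. By the integral test, the series diverges.

diverges


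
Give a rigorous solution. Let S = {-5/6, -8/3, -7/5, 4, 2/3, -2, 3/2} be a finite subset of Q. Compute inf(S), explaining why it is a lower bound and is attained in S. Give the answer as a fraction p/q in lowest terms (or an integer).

S is finite, so inf(S) = min(S).
Sorted increasing:
-8/3, -2, -7/5, -5/6, 2/3, 3/2, 4
The extremum is -8/3.
For every x in S, x >= -8/3. And -8/3 is in S, so it is attained.
Therefore inf(S) = -8/3.

-8/3


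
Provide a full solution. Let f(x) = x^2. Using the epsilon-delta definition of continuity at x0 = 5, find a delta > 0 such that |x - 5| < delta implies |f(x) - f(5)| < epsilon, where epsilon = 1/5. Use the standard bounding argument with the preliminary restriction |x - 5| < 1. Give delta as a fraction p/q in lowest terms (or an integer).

Factor: |x^2 - (5)^2| = |x - 5| * |x + 5|.
Impose |x - 5| < 1 first. Then |x + 5| = |(x - 5) + 2*(5)| <= |x - 5| + 2*|5| < 1 + 10 = 11.
So |x^2 - (5)^2| < delta * 11.
We need delta * 11 <= 1/5, i.e. delta <= 1/5/11 = 1/55.
Since 1/55 < 1, this is tighter than 1; take delta = 1/55.
So delta = 1/55 works.

1/55


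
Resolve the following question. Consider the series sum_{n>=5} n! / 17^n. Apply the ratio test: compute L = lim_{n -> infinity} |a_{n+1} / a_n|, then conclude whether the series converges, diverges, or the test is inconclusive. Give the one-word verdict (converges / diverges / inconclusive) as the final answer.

Let a_n denote the general term. Form the ratio a_{n+1}/a_n and simplify:
a_{n+1}/a_n = n/17 + 1/17
Take the limit as n -> infinity: L = infinity.
Since L = infinity > 1 (or L = infinity), the ratio test implies the series diverges.

diverges


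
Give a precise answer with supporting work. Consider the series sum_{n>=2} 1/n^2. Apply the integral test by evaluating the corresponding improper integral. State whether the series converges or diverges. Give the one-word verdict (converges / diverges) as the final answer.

Let f(x) = x^(-2). Then f is positive, continuous, and decreasing on [2, infinity), so the integral test applies.
Compute the improper integral int_{2}^infinity f(x) dx:
  antiderivative F(x) = -1/x.
  As x -> infinity, F(x) -> 0 (since p = 2 > 1).
  So int = F(infinity) - F(2) = 0 - (-1/2) = 1/2.
  Finite, so by the integral test, the series converges.

converges


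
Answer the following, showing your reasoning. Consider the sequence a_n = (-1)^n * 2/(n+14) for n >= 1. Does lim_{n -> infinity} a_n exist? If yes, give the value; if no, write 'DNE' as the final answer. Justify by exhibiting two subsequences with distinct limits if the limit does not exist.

Examine the behaviour of a_n along subsequences.
Even-n subsequence a_{2k} = 2/(2k+14) -> 0. Odd-n subsequence a_{2k+1} = -2/(2k+15) -> 0. Both tend to 0, which suggests the limit is 0; verify directly.
|a_n - 0| = 2/(n+14) < 2/n for every n >= 1.
Given epsilon > 0, choose a positive integer N > 2/epsilon. Then for all n >= N, |a_n| < 2/n <= 2/N < epsilon.
So by the definition of the limit, lim a_n exists and equals 0.

0


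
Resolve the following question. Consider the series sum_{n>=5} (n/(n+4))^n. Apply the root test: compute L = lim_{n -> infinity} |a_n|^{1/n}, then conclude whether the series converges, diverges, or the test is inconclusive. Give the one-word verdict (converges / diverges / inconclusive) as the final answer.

Let a_n denote the general term. Form |a_n|^(1/n) and simplify:
|a_n|^(1/n) = n/(n + 4)
Take the limit as n -> infinity: L = 1.
Since L = 1, the root test is inconclusive. (In fact a_n = (n/(n+4))^n -> e^(-4) != 0, so the nth-term test shows divergence; but the root test itself gives no conclusion.)

inconclusive


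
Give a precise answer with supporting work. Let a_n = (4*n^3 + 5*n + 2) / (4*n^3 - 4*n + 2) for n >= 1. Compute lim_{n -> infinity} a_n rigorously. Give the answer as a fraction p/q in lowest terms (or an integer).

Divide numerator and denominator by n^3, the highest power:
numerator / n^3 = 4 + 5/n^2 + 2/n^3
denominator / n^3 = 4 - 4/n^2 + 2/n^3
As n -> infinity, all terms of the form c/n^k (k >= 1) tend to 0.
So numerator / n^3 -> 4 and denominator / n^3 -> 4.
Therefore lim a_n = 1.

1


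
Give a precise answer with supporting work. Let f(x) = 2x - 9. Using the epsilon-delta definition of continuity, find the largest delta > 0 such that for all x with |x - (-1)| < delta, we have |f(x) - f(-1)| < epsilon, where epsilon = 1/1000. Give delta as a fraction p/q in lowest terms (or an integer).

We compute f(-1) = 2*(-1) - 9 = -11.
|f(x) - f(-1)| = |2x - 9 - (-11)| = |2(x - (-1))| = 2|x - (-1)|.
We need 2|x - (-1)| < 1/1000, i.e. |x - (-1)| < 1/1000 / 2 = 1/2000.
So any delta <= 1/2000 works. Conversely, if delta > 1/2000, then x = -1 + 1/2000 satisfies |x - (-1)| = 1/2000 < delta but |f(x) - f(-1)| = 2 * 1/2000 = 1/1000, which is not < 1/1000; so no larger delta works.
Hence the largest such delta is 1/2000.

1/2000


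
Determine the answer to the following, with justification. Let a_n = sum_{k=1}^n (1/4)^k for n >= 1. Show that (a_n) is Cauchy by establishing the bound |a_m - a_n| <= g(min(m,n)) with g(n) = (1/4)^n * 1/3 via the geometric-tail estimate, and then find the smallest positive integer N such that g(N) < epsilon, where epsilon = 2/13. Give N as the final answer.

For m > n >= 1: |a_m - a_n| = sum_{k=n+1}^m (1/4)^k < sum_{k=n+1}^infinity (1/4)^k = (1/4)^(n+1) / (1 - 1/4) = (1/4)^n * (1/4) * (4/3) = (1/4)^n * 1/3.
So g(n) = (1/4)^n / 3. Since g(n) -> 0, (a_n) is Cauchy.
Now solve g(N) < 2/13: (1/4)^N / 3 < 2/13 <=> 4^N > 1 / (3 * 2/13) = 13/6.
Check powers of 4: 4^0 = 1 <= 13/6, 4^1 = 4 > 13/6.
So the smallest such N is 1. Check: g(1) = 1/(3 * 4) = 1/12 < 2/13.

1


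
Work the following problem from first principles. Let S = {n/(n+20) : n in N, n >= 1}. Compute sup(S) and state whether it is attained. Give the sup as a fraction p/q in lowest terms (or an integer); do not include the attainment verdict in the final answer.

Analysis:
- Values: 1/21, 1/11, 3/23, 1/6, ... strictly increasing.
- Minimum is 1/21 (n=1); inf = 1/21 (attained).
- n/(n+20) = 1 - 20/(n+20) -> 1 from below as n -> infinity, and never equals 1.
- So sup = 1 (not attained).
Conclusion: sup(S) = 1, not attained in S.

1


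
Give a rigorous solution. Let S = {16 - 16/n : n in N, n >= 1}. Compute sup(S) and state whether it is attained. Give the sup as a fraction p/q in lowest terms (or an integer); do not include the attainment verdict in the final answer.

Analysis:
- Values: 0, 8, 32/3, 12, ... strictly increasing.
- Minimum is 0 (n=1); inf = 0 (attained).
- 16 - 16/n -> 16 from below; sup = 16, not attained.
Conclusion: sup(S) = 16, not attained in S.

16


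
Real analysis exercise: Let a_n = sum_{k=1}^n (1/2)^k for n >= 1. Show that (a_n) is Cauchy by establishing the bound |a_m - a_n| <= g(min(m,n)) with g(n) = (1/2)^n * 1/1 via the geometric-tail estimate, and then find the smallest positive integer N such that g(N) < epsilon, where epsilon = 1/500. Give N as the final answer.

For m > n >= 1: |a_m - a_n| = sum_{k=n+1}^m (1/2)^k < sum_{k=n+1}^infinity (1/2)^k = (1/2)^(n+1) / (1 - 1/2) = (1/2)^n * (1/2) * (2/1) = (1/2)^n * 1/1.
So g(n) = (1/2)^n / 1. Since g(n) -> 0, (a_n) is Cauchy.
Now solve g(N) < 1/500: (1/2)^N / 1 < 1/500 <=> 2^N > 1 / (1 * 1/500) = 500.
Check powers of 2: 2^8 = 256 <= 500, 2^9 = 512 > 500.
So the smallest such N is 9. Check: g(9) = 1/(1 * 512) = 1/512 < 1/500.

9


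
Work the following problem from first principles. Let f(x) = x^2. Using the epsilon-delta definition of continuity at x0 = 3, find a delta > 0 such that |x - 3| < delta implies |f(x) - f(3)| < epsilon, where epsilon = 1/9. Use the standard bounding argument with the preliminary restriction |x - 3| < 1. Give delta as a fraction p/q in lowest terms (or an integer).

Factor: |x^2 - (3)^2| = |x - 3| * |x + 3|.
Impose |x - 3| < 1 first. Then |x + 3| = |(x - 3) + 2*(3)| <= |x - 3| + 2*|3| < 1 + 6 = 7.
So |x^2 - (3)^2| < delta * 7.
We need delta * 7 <= 1/9, i.e. delta <= 1/9/7 = 1/63.
Since 1/63 < 1, this is tighter than 1; take delta = 1/63.
So delta = 1/63 works.

1/63


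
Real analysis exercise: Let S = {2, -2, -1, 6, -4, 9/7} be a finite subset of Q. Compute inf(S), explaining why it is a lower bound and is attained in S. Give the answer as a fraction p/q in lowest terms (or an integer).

S is finite, so inf(S) = min(S).
Sorted increasing:
-4, -2, -1, 9/7, 2, 6
The extremum is -4.
For every x in S, x >= -4. And -4 is in S, so it is attained.
Therefore inf(S) = -4.

-4


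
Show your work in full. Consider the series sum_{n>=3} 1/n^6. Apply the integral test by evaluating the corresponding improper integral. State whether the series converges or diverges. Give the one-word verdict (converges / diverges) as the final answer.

Let f(x) = x^(-6). Then f is positive, continuous, and decreasing on [3, infinity), so the integral test applies.
Compute the improper integral int_{3}^infinity f(x) dx:
  antiderivative F(x) = -1/(5*x^5).
  As x -> infinity, F(x) -> 0 (since p = 6 > 1).
  So int = F(infinity) - F(3) = 0 - (-1/1215) = 1/1215.
  Finite, so by the integral test, the series converges.

converges


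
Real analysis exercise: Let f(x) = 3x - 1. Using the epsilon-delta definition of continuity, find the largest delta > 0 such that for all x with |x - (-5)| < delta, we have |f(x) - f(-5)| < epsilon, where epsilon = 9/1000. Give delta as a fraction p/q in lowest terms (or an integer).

We compute f(-5) = 3*(-5) - 1 = -16.
|f(x) - f(-5)| = |3x - 1 - (-16)| = |3(x - (-5))| = 3|x - (-5)|.
We need 3|x - (-5)| < 9/1000, i.e. |x - (-5)| < 9/1000 / 3 = 3/1000.
So any delta <= 3/1000 works. Conversely, if delta > 3/1000, then x = -5 + 3/1000 satisfies |x - (-5)| = 3/1000 < delta but |f(x) - f(-5)| = 3 * 3/1000 = 9/1000, which is not < 9/1000; so no larger delta works.
Hence the largest such delta is 3/1000.

3/1000


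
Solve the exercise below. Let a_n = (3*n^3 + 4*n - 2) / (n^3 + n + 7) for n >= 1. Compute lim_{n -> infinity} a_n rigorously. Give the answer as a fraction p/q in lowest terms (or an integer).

Divide numerator and denominator by n^3, the highest power:
numerator / n^3 = 3 + 4/n^2 - 2/n^3
denominator / n^3 = 1 + n^(-2) + 7/n^3
As n -> infinity, all terms of the form c/n^k (k >= 1) tend to 0.
So numerator / n^3 -> 3 and denominator / n^3 -> 1.
Therefore lim a_n = 3.

3


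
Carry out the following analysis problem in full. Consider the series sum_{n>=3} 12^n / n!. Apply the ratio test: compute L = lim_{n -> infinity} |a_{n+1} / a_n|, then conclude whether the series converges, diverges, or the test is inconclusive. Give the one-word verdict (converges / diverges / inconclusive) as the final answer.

Let a_n denote the general term. Form the ratio a_{n+1}/a_n and simplify:
a_{n+1}/a_n = 12/(n + 1)
Take the limit as n -> infinity: L = 0.
Since L = 0 < 1, the ratio test implies the series converges.

converges


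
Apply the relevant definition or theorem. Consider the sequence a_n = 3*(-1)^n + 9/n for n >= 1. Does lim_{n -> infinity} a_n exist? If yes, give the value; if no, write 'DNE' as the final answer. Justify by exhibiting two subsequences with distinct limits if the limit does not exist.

Examine the behaviour of a_n along subsequences.
a_{2k} = 3 + 9/(2k) -> 3. a_{2k+1} = -3 + 9/(2k+1) -> -3.
Since these two subsequential limits are 3 and -3, distinct, the full sequence cannot converge (a convergent sequence has all subsequences tending to the same limit). So lim a_n does not exist.

DNE


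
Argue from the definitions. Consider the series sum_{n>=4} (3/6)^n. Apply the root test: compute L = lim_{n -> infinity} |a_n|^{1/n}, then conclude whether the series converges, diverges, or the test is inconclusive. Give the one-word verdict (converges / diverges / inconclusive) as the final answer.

Let a_n denote the general term. Form |a_n|^(1/n) and simplify:
|a_n|^(1/n) = 1/2
Take the limit as n -> infinity: L = 1/2.
Since L = 1/2 < 1, the root test implies convergence.

converges


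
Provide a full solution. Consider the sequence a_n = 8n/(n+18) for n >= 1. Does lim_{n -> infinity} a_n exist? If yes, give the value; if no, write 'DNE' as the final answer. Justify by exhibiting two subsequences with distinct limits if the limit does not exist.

Examine the behaviour of a_n along subsequences.
Even-n subsequence a_{2k} = 8(2k)/(2k+18) -> 8. Odd-n subsequence a_{2k+1} = 8(2k+1)/(2k+19) -> 8. Both tend to 8, which suggests the limit is 8; verify directly.
|a_n - 8| = |8n - 8(n+18)| / (n+18) = 144/(n+18) < 144/n for every n >= 1.
Given epsilon > 0, choose a positive integer N > 144/epsilon. Then for all n >= N, |a_n - 8| < 144/n <= 144/N < epsilon.
So by the definition of the limit, lim a_n exists and equals 8.

8


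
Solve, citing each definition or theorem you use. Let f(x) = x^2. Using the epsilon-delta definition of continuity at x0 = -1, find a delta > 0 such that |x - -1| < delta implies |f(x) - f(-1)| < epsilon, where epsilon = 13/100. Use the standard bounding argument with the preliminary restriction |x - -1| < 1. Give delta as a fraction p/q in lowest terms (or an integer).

Factor: |x^2 - (-1)^2| = |x - -1| * |x + -1|.
Impose |x - -1| < 1 first. Then |x + -1| = |(x - -1) + 2*(-1)| <= |x - -1| + 2*|-1| < 1 + 2 = 3.
So |x^2 - (-1)^2| < delta * 3.
We need delta * 3 <= 13/100, i.e. delta <= 13/100/3 = 13/300.
Since 13/300 < 1, this is tighter than 1; take delta = 13/300.
So delta = 13/300 works.

13/300


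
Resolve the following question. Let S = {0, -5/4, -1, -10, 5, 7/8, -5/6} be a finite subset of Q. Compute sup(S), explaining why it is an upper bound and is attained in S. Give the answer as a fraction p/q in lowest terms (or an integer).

S is finite, so sup(S) = max(S).
Sorted decreasing:
5, 7/8, 0, -5/6, -1, -5/4, -10
The extremum is 5.
For every x in S, x <= 5. And 5 is in S, so it is attained.
Therefore sup(S) = 5.

5


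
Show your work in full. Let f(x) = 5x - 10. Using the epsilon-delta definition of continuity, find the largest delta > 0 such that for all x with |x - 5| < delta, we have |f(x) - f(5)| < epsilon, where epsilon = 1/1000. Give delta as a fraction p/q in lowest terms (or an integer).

We compute f(5) = 5*(5) - 10 = 15.
|f(x) - f(5)| = |5x - 10 - (15)| = |5(x - 5)| = 5|x - 5|.
We need 5|x - 5| < 1/1000, i.e. |x - 5| < 1/1000 / 5 = 1/5000.
So any delta <= 1/5000 works. Conversely, if delta > 1/5000, then x = 5 + 1/5000 satisfies |x - 5| = 1/5000 < delta but |f(x) - f(5)| = 5 * 1/5000 = 1/1000, which is not < 1/1000; so no larger delta works.
Hence the largest such delta is 1/5000.

1/5000


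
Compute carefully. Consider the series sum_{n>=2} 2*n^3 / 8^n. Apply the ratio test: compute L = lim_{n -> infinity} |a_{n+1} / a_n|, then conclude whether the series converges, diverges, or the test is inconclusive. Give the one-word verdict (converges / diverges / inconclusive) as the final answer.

Let a_n denote the general term. Form the ratio a_{n+1}/a_n and simplify:
a_{n+1}/a_n = (n + 1)^3/(8*n^3)
Take the limit as n -> infinity: L = 1/8.
Since L = 1/8 < 1, the ratio test implies the series converges.

converges


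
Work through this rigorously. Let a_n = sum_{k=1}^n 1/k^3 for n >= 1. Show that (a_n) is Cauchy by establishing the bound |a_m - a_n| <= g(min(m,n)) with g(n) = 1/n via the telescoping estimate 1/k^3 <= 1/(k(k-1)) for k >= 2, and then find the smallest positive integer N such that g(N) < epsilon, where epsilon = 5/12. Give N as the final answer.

For m > n >= 1: |a_m - a_n| = sum_{k=n+1}^m 1/k^3.
Use 1/k^3 <= 1/(k(k-1)) = 1/(k-1) - 1/k for k >= 2 (which holds since k^3 >= k^2 >= k(k-1) for k >= 2):
sum_{k=n+1}^m 1/k^3 <= sum_{k=n+1}^m (1/(k-1) - 1/k) = 1/n - 1/m <= 1/n.
By symmetry the same bound holds with n,m swapped, so |a_m - a_n| <= 1/min(m,n) = g(min(m,n)). Since g(n) -> 0, (a_n) is Cauchy.
Now solve g(N) < 5/12: 1/N < 5/12 <=> N > 1/(5/12) = 12/5.
The smallest integer strictly greater than 12/5 is N = 3.
Check: g(3) = 1/3 < 5/12; g(2) = 1/2 >= 5/12. So N = 3.

3


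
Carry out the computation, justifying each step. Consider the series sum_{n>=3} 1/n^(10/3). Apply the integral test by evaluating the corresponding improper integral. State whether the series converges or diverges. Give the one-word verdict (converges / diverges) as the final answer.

Let f(x) = x^(-10/3). Then f is positive, continuous, and decreasing on [3, infinity), so the integral test applies.
Compute the improper integral int_{3}^infinity f(x) dx:
  antiderivative F(x) = -3/(7*x^(7/3)).
  As x -> infinity, F(x) -> 0 (since p = 10/3 > 1).
  So int = F(infinity) - F(3) = 0 - (-3^(2/3)/63) = 3^(2/3)/63.
  Finite, so by the integral test, the series converges.

converges


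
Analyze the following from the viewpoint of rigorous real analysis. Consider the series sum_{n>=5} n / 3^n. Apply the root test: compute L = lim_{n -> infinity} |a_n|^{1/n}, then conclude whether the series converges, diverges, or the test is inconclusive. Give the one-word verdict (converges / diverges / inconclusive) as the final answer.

Let a_n denote the general term. Form |a_n|^(1/n) and simplify:
|a_n|^(1/n) = n^(1/n)/3
Take the limit as n -> infinity: L = 1/3.
Since L = 1/3 < 1, the root test implies convergence.

converges


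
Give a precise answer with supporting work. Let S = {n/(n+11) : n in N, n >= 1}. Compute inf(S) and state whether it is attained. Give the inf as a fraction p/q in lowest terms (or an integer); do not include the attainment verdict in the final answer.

Analysis:
- Values: 1/12, 2/13, 3/14, 4/15, ... strictly increasing.
- Minimum is 1/12 (n=1); inf = 1/12 (attained).
- n/(n+11) = 1 - 11/(n+11) -> 1 from below as n -> infinity, and never equals 1.
- So sup = 1 (not attained).
Conclusion: inf(S) = 1/12, attained in S.

1/12


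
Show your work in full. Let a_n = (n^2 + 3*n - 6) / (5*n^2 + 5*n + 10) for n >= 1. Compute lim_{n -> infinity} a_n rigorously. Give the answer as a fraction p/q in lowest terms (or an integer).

Divide numerator and denominator by n^2, the highest power:
numerator / n^2 = 1 + 3/n - 6/n^2
denominator / n^2 = 5 + 5/n + 10/n^2
As n -> infinity, all terms of the form c/n^k (k >= 1) tend to 0.
So numerator / n^2 -> 1 and denominator / n^2 -> 5.
Therefore lim a_n = 1/5.

1/5


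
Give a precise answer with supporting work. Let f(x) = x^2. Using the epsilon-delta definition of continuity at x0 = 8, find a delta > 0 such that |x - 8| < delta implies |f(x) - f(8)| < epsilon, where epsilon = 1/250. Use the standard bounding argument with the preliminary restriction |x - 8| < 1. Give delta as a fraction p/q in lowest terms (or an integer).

Factor: |x^2 - (8)^2| = |x - 8| * |x + 8|.
Impose |x - 8| < 1 first. Then |x + 8| = |(x - 8) + 2*(8)| <= |x - 8| + 2*|8| < 1 + 16 = 17.
So |x^2 - (8)^2| < delta * 17.
We need delta * 17 <= 1/250, i.e. delta <= 1/250/17 = 1/4250.
Since 1/4250 < 1, this is tighter than 1; take delta = 1/4250.
So delta = 1/4250 works.

1/4250
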